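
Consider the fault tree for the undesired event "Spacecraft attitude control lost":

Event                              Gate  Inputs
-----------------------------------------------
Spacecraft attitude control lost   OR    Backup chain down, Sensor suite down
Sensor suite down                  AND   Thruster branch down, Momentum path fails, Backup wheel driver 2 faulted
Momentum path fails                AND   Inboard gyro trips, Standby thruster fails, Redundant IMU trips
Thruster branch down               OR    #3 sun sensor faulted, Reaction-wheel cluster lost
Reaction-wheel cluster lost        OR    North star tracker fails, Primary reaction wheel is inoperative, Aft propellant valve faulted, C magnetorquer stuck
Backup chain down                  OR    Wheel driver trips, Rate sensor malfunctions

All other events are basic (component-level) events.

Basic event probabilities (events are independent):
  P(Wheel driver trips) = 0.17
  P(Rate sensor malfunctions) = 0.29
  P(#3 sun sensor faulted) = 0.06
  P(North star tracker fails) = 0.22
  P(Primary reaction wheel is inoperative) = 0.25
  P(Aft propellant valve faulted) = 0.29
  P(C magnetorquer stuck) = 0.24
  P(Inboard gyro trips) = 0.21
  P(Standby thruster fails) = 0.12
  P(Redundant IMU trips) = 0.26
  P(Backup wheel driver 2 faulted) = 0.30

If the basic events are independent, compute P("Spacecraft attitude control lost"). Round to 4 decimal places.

P(Backup chain down) [OR] = 1 − (1−0.17) × (1−0.29) = 0.410700
P(Reaction-wheel cluster lost) [OR] = 1 − (1−0.22) × (1−0.25) × (1−0.29) × (1−0.24) = 0.684334
P(Thruster branch down) [OR] = 1 − (1−0.06) × (1−0.684334) = 0.703274
P(Momentum path fails) [AND] = 0.21 × 0.12 × 0.26 = 0.006552
P(Sensor suite down) [AND] = 0.703274 × 0.006552 × 0.30 = 0.001382
P(Spacecraft attitude control lost) [OR] = 1 − (1−0.410700) × (1−0.001382) = 0.411514
Rounded to 4 decimal places: P(Spacecraft attitude control lost) ≈ 0.4115.

0.4115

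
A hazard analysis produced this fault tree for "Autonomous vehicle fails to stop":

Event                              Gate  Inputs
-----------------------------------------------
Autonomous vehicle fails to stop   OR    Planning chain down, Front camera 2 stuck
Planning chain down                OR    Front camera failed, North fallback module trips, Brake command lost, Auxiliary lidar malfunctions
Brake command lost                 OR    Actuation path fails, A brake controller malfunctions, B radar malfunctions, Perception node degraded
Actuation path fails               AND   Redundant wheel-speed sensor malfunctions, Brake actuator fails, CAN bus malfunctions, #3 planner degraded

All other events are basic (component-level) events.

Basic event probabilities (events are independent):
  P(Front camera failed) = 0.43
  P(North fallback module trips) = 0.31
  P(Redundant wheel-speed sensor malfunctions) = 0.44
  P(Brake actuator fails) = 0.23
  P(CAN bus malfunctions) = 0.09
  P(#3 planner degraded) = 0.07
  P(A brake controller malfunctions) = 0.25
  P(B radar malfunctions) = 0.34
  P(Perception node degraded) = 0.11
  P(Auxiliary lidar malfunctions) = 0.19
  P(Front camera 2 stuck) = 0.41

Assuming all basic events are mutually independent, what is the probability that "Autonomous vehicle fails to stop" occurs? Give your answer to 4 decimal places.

0.9172

P(Actuation path fails) [AND] = 0.44 × 0.23 × 0.09 × 0.07 = 0.000638
P(Brake command lost) [OR] = 1 − (1−0.000638) × (1−0.25) × (1−0.34) × (1−0.11) = 0.559731
P(Planning chain down) [OR] = 1 − (1−0.43) × (1−0.31) × (1−0.559731) × (1−0.19) = 0.859742
P(Autonomous vehicle fails to stop) [OR] = 1 − (1−0.859742) × (1−0.41) = 0.917248
Rounded to 4 decimal places: P(Autonomous vehicle fails to stop) ≈ 0.9172.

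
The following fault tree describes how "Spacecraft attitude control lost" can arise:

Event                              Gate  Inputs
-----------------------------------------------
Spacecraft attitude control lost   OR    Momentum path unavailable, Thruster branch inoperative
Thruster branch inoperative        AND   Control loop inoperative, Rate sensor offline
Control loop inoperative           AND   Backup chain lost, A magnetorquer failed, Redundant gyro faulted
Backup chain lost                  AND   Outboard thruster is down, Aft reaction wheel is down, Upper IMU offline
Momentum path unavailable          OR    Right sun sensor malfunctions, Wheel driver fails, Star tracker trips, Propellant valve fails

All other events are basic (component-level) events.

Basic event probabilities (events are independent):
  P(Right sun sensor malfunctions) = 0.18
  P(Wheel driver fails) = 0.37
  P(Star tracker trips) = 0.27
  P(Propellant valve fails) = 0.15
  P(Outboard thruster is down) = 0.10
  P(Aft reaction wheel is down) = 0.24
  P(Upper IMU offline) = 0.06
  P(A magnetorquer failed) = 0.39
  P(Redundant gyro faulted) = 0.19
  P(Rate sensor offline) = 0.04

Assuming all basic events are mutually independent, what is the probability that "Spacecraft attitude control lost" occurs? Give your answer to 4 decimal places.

0.6795

P(Momentum path unavailable) [OR] = 1 − (1−0.18) × (1−0.37) × (1−0.27) × (1−0.15) = 0.679450
P(Backup chain lost) [AND] = 0.10 × 0.24 × 0.06 = 0.001440
P(Control loop inoperative) [AND] = 0.001440 × 0.39 × 0.19 = 0.000107
P(Thruster branch inoperative) [AND] = 0.000107 × 0.04 = 0.000004
P(Spacecraft attitude control lost) [OR] = 1 − (1−0.679450) × (1−0.000004) = 0.679451
Rounded to 4 decimal places: P(Spacecraft attitude control lost) ≈ 0.6795.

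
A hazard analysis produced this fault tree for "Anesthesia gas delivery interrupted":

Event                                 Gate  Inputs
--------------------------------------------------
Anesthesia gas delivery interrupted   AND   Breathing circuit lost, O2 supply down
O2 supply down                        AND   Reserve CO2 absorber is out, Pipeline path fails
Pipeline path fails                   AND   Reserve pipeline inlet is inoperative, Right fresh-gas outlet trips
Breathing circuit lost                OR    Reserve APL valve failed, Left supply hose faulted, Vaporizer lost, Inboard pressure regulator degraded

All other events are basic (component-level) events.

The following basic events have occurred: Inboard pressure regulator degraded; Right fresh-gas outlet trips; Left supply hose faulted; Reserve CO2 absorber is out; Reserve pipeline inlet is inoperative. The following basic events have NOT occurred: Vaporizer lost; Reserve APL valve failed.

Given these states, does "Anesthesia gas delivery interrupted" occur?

Yes

Breathing circuit lost [OR]: Reserve APL valve failed=not, Left supply hose faulted=occurs, Vaporizer lost=not, Inboard pressure regulator degraded=occurs → at least one input occurs → occurs.
Pipeline path fails [AND]: Reserve pipeline inlet is inoperative=occurs, Right fresh-gas outlet trips=occurs → all inputs occur → occurs.
O2 supply down [AND]: Reserve CO2 absorber is out=occurs, Pipeline path fails=occurs → all inputs occur → occurs.
Anesthesia gas delivery interrupted [AND]: Breathing circuit lost=occurs, O2 supply down=occurs → all inputs occur → occurs.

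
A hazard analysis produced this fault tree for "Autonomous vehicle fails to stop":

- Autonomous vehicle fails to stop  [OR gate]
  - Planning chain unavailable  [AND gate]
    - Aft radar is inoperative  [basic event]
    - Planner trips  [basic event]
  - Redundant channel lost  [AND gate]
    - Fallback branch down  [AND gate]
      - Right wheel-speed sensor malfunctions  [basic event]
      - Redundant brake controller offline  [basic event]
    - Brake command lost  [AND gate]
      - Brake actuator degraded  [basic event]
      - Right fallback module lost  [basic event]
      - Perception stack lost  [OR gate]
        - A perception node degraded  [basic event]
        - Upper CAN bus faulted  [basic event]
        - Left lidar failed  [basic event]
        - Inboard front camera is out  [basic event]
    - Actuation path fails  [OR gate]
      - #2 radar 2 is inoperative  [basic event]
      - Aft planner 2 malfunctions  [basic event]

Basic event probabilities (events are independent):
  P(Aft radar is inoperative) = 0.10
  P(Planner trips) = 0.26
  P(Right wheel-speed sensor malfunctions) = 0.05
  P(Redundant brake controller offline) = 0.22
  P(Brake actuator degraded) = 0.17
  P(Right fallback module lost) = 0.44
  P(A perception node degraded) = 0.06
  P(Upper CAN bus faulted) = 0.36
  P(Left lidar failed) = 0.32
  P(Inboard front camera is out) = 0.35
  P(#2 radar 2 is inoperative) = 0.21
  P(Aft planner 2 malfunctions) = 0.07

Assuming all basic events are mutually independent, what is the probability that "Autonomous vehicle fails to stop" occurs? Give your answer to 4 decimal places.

P(Planning chain unavailable) [AND] = 0.10 × 0.26 = 0.026000
P(Fallback branch down) [AND] = 0.05 × 0.22 = 0.011000
P(Perception stack lost) [OR] = 1 − (1−0.06) × (1−0.36) × (1−0.32) × (1−0.35) = 0.734093
P(Brake command lost) [AND] = 0.17 × 0.44 × 0.734093 = 0.054910
P(Actuation path fails) [OR] = 1 − (1−0.21) × (1−0.07) = 0.265300
P(Redundant channel lost) [AND] = 0.011000 × 0.054910 × 0.265300 = 0.000160
P(Autonomous vehicle fails to stop) [OR] = 1 − (1−0.026000) × (1−0.000160) = 0.026156
Rounded to 4 decimal places: P(Autonomous vehicle fails to stop) ≈ 0.0262.

0.0262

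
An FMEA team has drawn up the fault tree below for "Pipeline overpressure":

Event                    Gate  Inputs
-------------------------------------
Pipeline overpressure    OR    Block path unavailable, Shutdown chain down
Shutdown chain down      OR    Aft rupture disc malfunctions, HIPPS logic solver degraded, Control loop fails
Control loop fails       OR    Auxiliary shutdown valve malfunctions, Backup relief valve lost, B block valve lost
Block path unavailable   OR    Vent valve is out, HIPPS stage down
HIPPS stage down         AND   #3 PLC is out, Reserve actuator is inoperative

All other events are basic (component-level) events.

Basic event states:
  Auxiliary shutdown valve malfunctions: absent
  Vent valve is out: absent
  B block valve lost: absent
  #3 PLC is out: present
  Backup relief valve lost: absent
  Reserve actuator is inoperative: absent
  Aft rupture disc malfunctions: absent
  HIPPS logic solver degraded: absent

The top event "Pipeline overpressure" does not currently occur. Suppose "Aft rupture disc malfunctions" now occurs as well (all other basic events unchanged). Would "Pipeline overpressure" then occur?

Counterfactual: set "Aft rupture disc malfunctions" to occurred.
HIPPS stage down [AND]: #3 PLC is out=occurs, Reserve actuator is inoperative=not → not all inputs occur → does not occur.
Block path unavailable [OR]: Vent valve is out=not, HIPPS stage down=not → no input occurs → does not occur.
Control loop fails [OR]: Auxiliary shutdown valve malfunctions=not, Backup relief valve lost=not, B block valve lost=not → no input occurs → does not occur.
Shutdown chain down [OR]: Aft rupture disc malfunctions=occurs, HIPPS logic solver degraded=not, Control loop fails=not → at least one input occurs → occurs.
Pipeline overpressure [OR]: Block path unavailable=not, Shutdown chain down=occurs → at least one input occurs → occurs.

Yes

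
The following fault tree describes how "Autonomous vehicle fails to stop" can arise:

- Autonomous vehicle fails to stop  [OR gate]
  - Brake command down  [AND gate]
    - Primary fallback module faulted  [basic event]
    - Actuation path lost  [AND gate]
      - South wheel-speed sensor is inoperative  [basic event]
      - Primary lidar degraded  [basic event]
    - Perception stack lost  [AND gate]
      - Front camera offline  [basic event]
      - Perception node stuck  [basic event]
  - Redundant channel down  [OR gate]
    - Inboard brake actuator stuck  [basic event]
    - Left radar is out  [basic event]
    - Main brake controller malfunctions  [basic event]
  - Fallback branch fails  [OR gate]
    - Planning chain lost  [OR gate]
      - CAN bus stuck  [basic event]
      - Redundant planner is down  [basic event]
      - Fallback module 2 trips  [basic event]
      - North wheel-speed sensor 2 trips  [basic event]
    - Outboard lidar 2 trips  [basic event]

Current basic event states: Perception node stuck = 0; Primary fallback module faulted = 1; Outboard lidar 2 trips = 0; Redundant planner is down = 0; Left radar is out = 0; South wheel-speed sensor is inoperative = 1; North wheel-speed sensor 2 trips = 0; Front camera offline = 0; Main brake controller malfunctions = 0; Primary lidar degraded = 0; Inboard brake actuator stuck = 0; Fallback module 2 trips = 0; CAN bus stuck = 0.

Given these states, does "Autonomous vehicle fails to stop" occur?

Actuation path lost [AND]: South wheel-speed sensor is inoperative=occurs, Primary lidar degraded=not → not all inputs occur → does not occur.
Perception stack lost [AND]: Front camera offline=not, Perception node stuck=not → not all inputs occur → does not occur.
Brake command down [AND]: Primary fallback module faulted=occurs, Actuation path lost=not, Perception stack lost=not → not all inputs occur → does not occur.
Redundant channel down [OR]: Inboard brake actuator stuck=not, Left radar is out=not, Main brake controller malfunctions=not → no input occurs → does not occur.
Planning chain lost [OR]: CAN bus stuck=not, Redundant planner is down=not, Fallback module 2 trips=not, North wheel-speed sensor 2 trips=not → no input occurs → does not occur.
Fallback branch fails [OR]: Planning chain lost=not, Outboard lidar 2 trips=not → no input occurs → does not occur.
Autonomous vehicle fails to stop [OR]: Brake command down=not, Redundant channel down=not, Fallback branch fails=not → no input occurs → does not occur.

No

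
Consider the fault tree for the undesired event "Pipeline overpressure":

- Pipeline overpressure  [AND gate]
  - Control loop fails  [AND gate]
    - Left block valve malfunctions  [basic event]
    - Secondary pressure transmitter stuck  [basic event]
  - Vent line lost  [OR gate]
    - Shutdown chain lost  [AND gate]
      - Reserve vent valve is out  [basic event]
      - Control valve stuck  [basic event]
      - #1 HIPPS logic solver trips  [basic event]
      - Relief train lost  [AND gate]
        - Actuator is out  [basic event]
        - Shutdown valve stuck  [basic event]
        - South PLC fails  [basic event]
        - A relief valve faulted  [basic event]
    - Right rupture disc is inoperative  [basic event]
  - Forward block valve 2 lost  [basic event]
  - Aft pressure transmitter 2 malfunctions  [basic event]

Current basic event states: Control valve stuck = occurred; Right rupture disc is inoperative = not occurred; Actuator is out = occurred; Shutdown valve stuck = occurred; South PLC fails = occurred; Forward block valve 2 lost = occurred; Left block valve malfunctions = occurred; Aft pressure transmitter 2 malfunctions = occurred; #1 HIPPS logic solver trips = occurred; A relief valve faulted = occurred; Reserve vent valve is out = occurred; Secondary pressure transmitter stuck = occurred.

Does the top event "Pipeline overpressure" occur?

Yes

Control loop fails [AND]: Left block valve malfunctions=occurs, Secondary pressure transmitter stuck=occurs → all inputs occur → occurs.
Relief train lost [AND]: Actuator is out=occurs, Shutdown valve stuck=occurs, South PLC fails=occurs, A relief valve faulted=occurs → all inputs occur → occurs.
Shutdown chain lost [AND]: Reserve vent valve is out=occurs, Control valve stuck=occurs, #1 HIPPS logic solver trips=occurs, Relief train lost=occurs → all inputs occur → occurs.
Vent line lost [OR]: Shutdown chain lost=occurs, Right rupture disc is inoperative=not → at least one input occurs → occurs.
Pipeline overpressure [AND]: Control loop fails=occurs, Vent line lost=occurs, Forward block valve 2 lost=occurs, Aft pressure transmitter 2 malfunctions=occurs → all inputs occur → occurs.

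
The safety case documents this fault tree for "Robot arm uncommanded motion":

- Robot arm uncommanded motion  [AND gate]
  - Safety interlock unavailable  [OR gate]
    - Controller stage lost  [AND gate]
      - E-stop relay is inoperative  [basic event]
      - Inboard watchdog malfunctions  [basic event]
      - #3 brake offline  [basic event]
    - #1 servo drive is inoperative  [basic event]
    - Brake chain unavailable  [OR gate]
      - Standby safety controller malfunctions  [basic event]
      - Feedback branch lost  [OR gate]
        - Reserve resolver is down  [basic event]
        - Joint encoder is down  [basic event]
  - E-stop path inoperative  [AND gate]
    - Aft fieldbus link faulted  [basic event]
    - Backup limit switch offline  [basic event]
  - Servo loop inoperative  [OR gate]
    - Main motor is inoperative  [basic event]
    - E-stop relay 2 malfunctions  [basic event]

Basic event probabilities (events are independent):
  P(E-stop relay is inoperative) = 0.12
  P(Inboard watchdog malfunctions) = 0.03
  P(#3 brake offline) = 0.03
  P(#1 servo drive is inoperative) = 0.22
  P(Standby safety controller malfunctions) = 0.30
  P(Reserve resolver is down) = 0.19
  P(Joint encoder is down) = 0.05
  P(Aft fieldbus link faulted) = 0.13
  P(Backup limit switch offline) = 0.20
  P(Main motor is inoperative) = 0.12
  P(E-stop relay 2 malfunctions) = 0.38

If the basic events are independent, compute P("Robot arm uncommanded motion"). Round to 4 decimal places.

0.0069

P(Controller stage lost) [AND] = 0.12 × 0.03 × 0.03 = 0.000108
P(Feedback branch lost) [OR] = 1 − (1−0.19) × (1−0.05) = 0.230500
P(Brake chain unavailable) [OR] = 1 − (1−0.30) × (1−0.230500) = 0.461350
P(Safety interlock unavailable) [OR] = 1 − (1−0.000108) × (1−0.22) × (1−0.461350) = 0.579898
P(E-stop path inoperative) [AND] = 0.13 × 0.20 = 0.026000
P(Servo loop inoperative) [OR] = 1 − (1−0.12) × (1−0.38) = 0.454400
P(Robot arm uncommanded motion) [AND] = 0.579898 × 0.026000 × 0.454400 = 0.006851
Rounded to 4 decimal places: P(Robot arm uncommanded motion) ≈ 0.0069.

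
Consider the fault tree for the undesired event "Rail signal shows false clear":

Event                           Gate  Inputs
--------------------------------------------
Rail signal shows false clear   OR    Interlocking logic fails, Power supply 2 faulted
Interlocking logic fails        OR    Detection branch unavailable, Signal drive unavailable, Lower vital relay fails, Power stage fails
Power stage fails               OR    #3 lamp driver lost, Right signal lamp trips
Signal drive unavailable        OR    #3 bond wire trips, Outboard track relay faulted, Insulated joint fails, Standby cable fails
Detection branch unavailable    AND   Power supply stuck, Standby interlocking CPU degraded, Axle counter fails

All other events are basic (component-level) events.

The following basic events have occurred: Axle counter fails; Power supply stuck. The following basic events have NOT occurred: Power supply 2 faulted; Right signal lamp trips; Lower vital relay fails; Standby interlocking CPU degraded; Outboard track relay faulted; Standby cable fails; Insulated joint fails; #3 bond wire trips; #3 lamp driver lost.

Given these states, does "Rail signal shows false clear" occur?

No

Detection branch unavailable [AND]: Power supply stuck=occurs, Standby interlocking CPU degraded=not, Axle counter fails=occurs → not all inputs occur → does not occur.
Signal drive unavailable [OR]: #3 bond wire trips=not, Outboard track relay faulted=not, Insulated joint fails=not, Standby cable fails=not → no input occurs → does not occur.
Power stage fails [OR]: #3 lamp driver lost=not, Right signal lamp trips=not → no input occurs → does not occur.
Interlocking logic fails [OR]: Detection branch unavailable=not, Signal drive unavailable=not, Lower vital relay fails=not, Power stage fails=not → no input occurs → does not occur.
Rail signal shows false clear [OR]: Interlocking logic fails=not, Power supply 2 faulted=not → no input occurs → does not occur.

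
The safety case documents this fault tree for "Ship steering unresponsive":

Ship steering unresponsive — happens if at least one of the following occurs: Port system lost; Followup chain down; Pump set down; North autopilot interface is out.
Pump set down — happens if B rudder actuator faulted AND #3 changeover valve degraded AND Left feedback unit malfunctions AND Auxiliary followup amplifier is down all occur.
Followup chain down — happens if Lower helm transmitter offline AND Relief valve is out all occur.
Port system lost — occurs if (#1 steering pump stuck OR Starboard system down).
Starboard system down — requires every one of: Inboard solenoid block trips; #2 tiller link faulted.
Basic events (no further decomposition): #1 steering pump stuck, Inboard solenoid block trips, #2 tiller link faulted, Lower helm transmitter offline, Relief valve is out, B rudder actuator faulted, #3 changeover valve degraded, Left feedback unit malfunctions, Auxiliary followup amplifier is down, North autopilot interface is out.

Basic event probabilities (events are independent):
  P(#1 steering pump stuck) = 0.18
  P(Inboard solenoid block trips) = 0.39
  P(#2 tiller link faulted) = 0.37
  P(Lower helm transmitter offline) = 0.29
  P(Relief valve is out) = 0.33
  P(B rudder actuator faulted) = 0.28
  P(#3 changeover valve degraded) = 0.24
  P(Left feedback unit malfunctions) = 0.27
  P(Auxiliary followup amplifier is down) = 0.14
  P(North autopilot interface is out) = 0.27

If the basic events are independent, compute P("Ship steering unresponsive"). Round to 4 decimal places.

P(Starboard system down) [AND] = 0.39 × 0.37 = 0.144300
P(Port system lost) [OR] = 1 − (1−0.18) × (1−0.144300) = 0.298326
P(Followup chain down) [AND] = 0.29 × 0.33 = 0.095700
P(Pump set down) [AND] = 0.28 × 0.24 × 0.27 × 0.14 = 0.002540
P(Ship steering unresponsive) [OR] = 1 − (1−0.298326) × (1−0.095700) × (1−0.002540) × (1−0.27) = 0.537974
Rounded to 4 decimal places: P(Ship steering unresponsive) ≈ 0.5380.

0.5380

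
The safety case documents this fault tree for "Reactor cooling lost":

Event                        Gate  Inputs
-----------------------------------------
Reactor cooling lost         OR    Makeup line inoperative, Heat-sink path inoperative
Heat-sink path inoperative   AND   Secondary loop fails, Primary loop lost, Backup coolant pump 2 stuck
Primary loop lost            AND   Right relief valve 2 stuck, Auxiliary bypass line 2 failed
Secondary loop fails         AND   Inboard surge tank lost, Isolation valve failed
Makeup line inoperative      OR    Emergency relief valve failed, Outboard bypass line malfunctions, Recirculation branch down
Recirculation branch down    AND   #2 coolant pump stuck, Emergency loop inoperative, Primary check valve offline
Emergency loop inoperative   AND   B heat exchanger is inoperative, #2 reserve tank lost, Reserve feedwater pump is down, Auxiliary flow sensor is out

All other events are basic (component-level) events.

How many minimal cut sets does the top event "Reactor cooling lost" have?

4

Emergency loop inoperative [AND]: one cut set from each child combined → 1 × 1 × 1 × 1 = 1 cut set(s).
Recirculation branch down [AND]: one cut set from each child combined → 1 × 1 × 1 = 1 cut set(s).
Makeup line inoperative [OR]: union of children's cut sets → 3 cut set(s).
Secondary loop fails [AND]: one cut set from each child combined → 1 × 1 = 1 cut set(s).
Primary loop lost [AND]: one cut set from each child combined → 1 × 1 = 1 cut set(s).
Heat-sink path inoperative [AND]: one cut set from each child combined → 1 × 1 × 1 = 1 cut set(s).
Reactor cooling lost [OR]: union of children's cut sets → 4 cut set(s).
Minimal cut sets: {Emergency relief valve failed}; {Outboard bypass line malfunctions}; {#2 coolant pump stuck, #2 reserve tank lost, Auxiliary flow sensor is out, B heat exchanger is inoperative, Primary check valve offline, Reserve feedwater pump is down}; {Auxiliary bypass line 2 failed, Backup coolant pump 2 stuck, Inboard surge tank lost, Isolation valve failed, Right relief valve 2 stuck}.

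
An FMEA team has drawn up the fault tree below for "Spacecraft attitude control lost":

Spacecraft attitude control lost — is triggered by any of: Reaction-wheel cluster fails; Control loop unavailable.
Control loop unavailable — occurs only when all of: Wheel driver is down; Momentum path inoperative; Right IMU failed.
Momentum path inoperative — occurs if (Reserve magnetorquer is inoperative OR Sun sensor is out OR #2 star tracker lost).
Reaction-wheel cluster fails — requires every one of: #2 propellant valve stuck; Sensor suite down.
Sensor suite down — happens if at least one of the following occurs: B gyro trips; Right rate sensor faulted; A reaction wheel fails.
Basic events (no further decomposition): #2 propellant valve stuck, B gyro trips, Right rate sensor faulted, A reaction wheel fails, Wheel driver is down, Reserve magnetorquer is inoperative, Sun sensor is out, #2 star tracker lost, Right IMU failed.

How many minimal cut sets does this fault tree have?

6

Sensor suite down [OR]: union of children's cut sets → 3 cut set(s).
Reaction-wheel cluster fails [AND]: one cut set from each child combined → 1 × 3 = 3 cut set(s).
Momentum path inoperative [OR]: union of children's cut sets → 3 cut set(s).
Control loop unavailable [AND]: one cut set from each child combined → 1 × 3 × 1 = 3 cut set(s).
Spacecraft attitude control lost [OR]: union of children's cut sets → 6 cut set(s).
Minimal cut sets: {#2 propellant valve stuck, B gyro trips}; {#2 propellant valve stuck, Right rate sensor faulted}; {#2 propellant valve stuck, A reaction wheel fails}; {Reserve magnetorquer is inoperative, Right IMU failed, Wheel driver is down}; {Right IMU failed, Sun sensor is out, Wheel driver is down}; {#2 star tracker lost, Right IMU failed, Wheel driver is down}.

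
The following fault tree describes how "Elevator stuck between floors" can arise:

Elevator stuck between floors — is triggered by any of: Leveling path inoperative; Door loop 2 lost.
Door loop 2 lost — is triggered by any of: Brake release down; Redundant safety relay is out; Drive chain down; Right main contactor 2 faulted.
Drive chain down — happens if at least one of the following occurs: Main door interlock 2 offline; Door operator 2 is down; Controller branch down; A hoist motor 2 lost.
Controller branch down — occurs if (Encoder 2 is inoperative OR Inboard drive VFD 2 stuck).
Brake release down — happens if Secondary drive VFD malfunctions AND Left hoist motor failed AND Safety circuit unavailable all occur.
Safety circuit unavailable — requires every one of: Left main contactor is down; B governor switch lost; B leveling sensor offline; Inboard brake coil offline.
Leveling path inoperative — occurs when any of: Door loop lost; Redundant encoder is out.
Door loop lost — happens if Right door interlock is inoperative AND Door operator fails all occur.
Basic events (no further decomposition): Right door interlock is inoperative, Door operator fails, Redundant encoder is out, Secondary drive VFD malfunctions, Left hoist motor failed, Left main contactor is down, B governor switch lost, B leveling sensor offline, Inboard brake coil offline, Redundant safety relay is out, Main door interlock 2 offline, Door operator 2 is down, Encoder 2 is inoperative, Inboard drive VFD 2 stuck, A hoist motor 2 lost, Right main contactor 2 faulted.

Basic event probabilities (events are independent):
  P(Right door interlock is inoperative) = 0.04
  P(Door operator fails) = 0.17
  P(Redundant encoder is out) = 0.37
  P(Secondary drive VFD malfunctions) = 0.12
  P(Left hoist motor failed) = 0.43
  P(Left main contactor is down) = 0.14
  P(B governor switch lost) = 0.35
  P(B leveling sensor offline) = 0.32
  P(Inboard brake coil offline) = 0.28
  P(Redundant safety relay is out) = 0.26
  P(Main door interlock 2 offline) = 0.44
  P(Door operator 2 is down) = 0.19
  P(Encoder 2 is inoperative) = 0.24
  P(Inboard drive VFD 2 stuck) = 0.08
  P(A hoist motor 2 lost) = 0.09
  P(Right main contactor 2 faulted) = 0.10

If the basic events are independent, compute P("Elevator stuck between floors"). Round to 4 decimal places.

0.8798

P(Door loop lost) [AND] = 0.04 × 0.17 = 0.006800
P(Leveling path inoperative) [OR] = 1 − (1−0.006800) × (1−0.37) = 0.374284
P(Safety circuit unavailable) [AND] = 0.14 × 0.35 × 0.32 × 0.28 = 0.004390
P(Brake release down) [AND] = 0.12 × 0.43 × 0.004390 = 0.000227
P(Controller branch down) [OR] = 1 − (1−0.24) × (1−0.08) = 0.300800
P(Drive chain down) [OR] = 1 − (1−0.44) × (1−0.19) × (1−0.300800) × (1−0.09) = 0.711387
P(Door loop 2 lost) [OR] = 1 − (1−0.000227) × (1−0.26) × (1−0.711387) × (1−0.10) = 0.807827
P(Elevator stuck between floors) [OR] = 1 − (1−0.374284) × (1−0.807827) = 0.879754
Rounded to 4 decimal places: P(Elevator stuck between floors) ≈ 0.8798.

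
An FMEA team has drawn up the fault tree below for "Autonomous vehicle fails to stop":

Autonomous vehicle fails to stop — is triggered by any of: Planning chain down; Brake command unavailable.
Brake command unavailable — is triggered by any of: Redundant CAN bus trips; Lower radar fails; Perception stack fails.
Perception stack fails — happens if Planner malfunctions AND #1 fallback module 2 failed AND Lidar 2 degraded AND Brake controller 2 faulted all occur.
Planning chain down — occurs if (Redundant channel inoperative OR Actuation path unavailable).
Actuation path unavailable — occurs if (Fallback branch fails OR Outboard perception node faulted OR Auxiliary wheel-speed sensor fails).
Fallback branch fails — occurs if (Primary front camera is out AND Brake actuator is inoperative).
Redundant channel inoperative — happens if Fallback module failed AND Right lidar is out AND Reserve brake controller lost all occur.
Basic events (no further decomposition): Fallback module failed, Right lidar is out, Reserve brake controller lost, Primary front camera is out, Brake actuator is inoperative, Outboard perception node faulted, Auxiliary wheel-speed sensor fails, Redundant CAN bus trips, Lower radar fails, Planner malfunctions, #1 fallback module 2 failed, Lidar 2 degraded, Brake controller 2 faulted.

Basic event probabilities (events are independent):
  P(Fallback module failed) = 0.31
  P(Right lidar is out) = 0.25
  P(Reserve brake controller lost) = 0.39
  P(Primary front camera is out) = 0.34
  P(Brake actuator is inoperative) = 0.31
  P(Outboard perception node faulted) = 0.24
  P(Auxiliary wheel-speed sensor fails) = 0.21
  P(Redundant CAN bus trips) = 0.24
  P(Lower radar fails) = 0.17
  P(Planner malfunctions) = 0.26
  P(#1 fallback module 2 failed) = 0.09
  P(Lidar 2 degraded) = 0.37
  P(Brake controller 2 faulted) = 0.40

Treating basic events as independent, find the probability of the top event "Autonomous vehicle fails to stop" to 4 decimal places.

P(Redundant channel inoperative) [AND] = 0.31 × 0.25 × 0.39 = 0.030225
P(Fallback branch fails) [AND] = 0.34 × 0.31 = 0.105400
P(Actuation path unavailable) [OR] = 1 − (1−0.105400) × (1−0.24) × (1−0.21) = 0.462882
P(Planning chain down) [OR] = 1 − (1−0.030225) × (1−0.462882) = 0.479116
P(Perception stack fails) [AND] = 0.26 × 0.09 × 0.37 × 0.40 = 0.003463
P(Brake command unavailable) [OR] = 1 − (1−0.24) × (1−0.17) × (1−0.003463) = 0.371384
P(Autonomous vehicle fails to stop) [OR] = 1 − (1−0.479116) × (1−0.371384) = 0.672564
Rounded to 4 decimal places: P(Autonomous vehicle fails to stop) ≈ 0.6726.

0.6726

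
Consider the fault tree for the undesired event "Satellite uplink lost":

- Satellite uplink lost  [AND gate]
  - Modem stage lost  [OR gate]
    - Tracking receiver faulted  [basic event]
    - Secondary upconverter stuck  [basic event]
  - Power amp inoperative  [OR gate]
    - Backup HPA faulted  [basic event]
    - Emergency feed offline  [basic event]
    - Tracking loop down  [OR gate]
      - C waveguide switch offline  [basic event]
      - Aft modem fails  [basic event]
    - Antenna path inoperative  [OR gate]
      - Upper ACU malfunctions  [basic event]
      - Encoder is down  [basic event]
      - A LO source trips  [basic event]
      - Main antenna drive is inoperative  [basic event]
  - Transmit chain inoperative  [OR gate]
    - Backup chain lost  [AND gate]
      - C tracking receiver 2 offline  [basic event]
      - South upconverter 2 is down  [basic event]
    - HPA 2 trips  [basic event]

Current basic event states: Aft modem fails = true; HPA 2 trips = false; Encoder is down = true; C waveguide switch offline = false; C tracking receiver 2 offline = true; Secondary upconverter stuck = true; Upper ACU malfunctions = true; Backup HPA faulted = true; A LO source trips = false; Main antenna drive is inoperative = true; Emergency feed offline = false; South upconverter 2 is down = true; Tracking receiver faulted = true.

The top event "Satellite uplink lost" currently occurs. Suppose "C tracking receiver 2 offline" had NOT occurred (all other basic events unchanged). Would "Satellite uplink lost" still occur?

No

Counterfactual: set "C tracking receiver 2 offline" to not occurred.
Modem stage lost [OR]: Tracking receiver faulted=occurs, Secondary upconverter stuck=occurs → at least one input occurs → occurs.
Tracking loop down [OR]: C waveguide switch offline=not, Aft modem fails=occurs → at least one input occurs → occurs.
Antenna path inoperative [OR]: Upper ACU malfunctions=occurs, Encoder is down=occurs, A LO source trips=not, Main antenna drive is inoperative=occurs → at least one input occurs → occurs.
Power amp inoperative [OR]: Backup HPA faulted=occurs, Emergency feed offline=not, Tracking loop down=occurs, Antenna path inoperative=occurs → at least one input occurs → occurs.
Backup chain lost [AND]: C tracking receiver 2 offline=not, South upconverter 2 is down=occurs → not all inputs occur → does not occur.
Transmit chain inoperative [OR]: Backup chain lost=not, HPA 2 trips=not → no input occurs → does not occur.
Satellite uplink lost [AND]: Modem stage lost=occurs, Power amp inoperative=occurs, Transmit chain inoperative=not → not all inputs occur → does not occur.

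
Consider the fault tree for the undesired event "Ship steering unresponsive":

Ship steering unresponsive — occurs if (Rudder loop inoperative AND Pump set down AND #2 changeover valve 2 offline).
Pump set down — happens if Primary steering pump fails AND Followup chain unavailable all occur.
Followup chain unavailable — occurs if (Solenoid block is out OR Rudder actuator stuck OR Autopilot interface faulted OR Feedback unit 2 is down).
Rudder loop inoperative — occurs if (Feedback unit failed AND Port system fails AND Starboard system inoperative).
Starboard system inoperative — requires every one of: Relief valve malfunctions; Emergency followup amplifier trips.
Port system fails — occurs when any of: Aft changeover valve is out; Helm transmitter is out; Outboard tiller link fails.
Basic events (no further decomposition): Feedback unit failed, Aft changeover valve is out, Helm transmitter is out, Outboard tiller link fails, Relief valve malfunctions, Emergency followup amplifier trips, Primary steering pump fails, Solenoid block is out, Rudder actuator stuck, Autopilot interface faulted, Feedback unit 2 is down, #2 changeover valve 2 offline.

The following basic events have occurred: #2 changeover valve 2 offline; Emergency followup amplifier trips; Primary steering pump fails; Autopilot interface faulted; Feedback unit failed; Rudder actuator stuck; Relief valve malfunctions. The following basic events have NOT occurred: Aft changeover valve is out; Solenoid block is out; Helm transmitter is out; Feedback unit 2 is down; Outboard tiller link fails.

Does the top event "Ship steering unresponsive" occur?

No

Port system fails [OR]: Aft changeover valve is out=not, Helm transmitter is out=not, Outboard tiller link fails=not → no input occurs → does not occur.
Starboard system inoperative [AND]: Relief valve malfunctions=occurs, Emergency followup amplifier trips=occurs → all inputs occur → occurs.
Rudder loop inoperative [AND]: Feedback unit failed=occurs, Port system fails=not, Starboard system inoperative=occurs → not all inputs occur → does not occur.
Followup chain unavailable [OR]: Solenoid block is out=not, Rudder actuator stuck=occurs, Autopilot interface faulted=occurs, Feedback unit 2 is down=not → at least one input occurs → occurs.
Pump set down [AND]: Primary steering pump fails=occurs, Followup chain unavailable=occurs → all inputs occur → occurs.
Ship steering unresponsive [AND]: Rudder loop inoperative=not, Pump set down=occurs, #2 changeover valve 2 offline=occurs → not all inputs occur → does not occur.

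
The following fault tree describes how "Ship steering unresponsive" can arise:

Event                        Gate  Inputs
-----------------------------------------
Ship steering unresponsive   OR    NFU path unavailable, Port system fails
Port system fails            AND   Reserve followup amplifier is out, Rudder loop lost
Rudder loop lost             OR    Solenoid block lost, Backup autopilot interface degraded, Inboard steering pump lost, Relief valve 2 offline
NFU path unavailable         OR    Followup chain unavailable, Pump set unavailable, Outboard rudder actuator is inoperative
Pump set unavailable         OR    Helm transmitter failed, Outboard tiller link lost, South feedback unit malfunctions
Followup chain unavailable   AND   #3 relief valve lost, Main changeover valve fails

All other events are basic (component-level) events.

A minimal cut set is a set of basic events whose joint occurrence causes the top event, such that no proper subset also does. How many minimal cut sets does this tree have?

Followup chain unavailable [AND]: one cut set from each child combined → 1 × 1 = 1 cut set(s).
Pump set unavailable [OR]: union of children's cut sets → 3 cut set(s).
NFU path unavailable [OR]: union of children's cut sets → 5 cut set(s).
Rudder loop lost [OR]: union of children's cut sets → 4 cut set(s).
Port system fails [AND]: one cut set from each child combined → 1 × 4 = 4 cut set(s).
Ship steering unresponsive [OR]: union of children's cut sets → 9 cut set(s).
Minimal cut sets: {#3 relief valve lost, Main changeover valve fails}; {Helm transmitter failed}; {Outboard tiller link lost}; {South feedback unit malfunctions}; {Outboard rudder actuator is inoperative}; {Reserve followup amplifier is out, Solenoid block lost}; {Backup autopilot interface degraded, Reserve followup amplifier is out}; {Inboard steering pump lost, Reserve followup amplifier is out}; {Relief valve 2 offline, Reserve followup amplifier is out}.

9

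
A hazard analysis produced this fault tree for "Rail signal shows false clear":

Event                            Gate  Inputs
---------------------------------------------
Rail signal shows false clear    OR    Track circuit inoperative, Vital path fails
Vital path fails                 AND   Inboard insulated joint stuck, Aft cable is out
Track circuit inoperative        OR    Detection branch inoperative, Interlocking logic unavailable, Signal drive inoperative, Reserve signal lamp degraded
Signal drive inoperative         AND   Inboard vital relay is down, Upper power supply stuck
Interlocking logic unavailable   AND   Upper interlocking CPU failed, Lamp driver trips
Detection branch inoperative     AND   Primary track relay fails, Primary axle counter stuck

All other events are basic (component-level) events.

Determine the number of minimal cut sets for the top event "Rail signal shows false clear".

Detection branch inoperative [AND]: one cut set from each child combined → 1 × 1 = 1 cut set(s).
Interlocking logic unavailable [AND]: one cut set from each child combined → 1 × 1 = 1 cut set(s).
Signal drive inoperative [AND]: one cut set from each child combined → 1 × 1 = 1 cut set(s).
Track circuit inoperative [OR]: union of children's cut sets → 4 cut set(s).
Vital path fails [AND]: one cut set from each child combined → 1 × 1 = 1 cut set(s).
Rail signal shows false clear [OR]: union of children's cut sets → 5 cut set(s).
Minimal cut sets: {Primary axle counter stuck, Primary track relay fails}; {Lamp driver trips, Upper interlocking CPU failed}; {Inboard vital relay is down, Upper power supply stuck}; {Reserve signal lamp degraded}; {Aft cable is out, Inboard insulated joint stuck}.

5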